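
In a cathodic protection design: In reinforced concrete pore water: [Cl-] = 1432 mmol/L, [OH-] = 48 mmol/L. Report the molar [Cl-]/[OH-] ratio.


Threshold parameter = [Cl-] / [OH-] (molar basis; both in mmol/L, so units cancel)
Ratio = 1432 / 48 = 29.83

29.83


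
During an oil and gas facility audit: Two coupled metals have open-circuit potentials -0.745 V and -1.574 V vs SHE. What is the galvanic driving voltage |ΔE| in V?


Driving voltage is the absolute potential difference.
|ΔE| = |-0.745 − (-1.574)| = 0.829 V

0.829 V


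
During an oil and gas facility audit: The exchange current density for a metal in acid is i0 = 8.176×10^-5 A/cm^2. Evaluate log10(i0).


i0 = 8.176×10^-5 A/cm^2
log10(i0) = -4.087

-4.087


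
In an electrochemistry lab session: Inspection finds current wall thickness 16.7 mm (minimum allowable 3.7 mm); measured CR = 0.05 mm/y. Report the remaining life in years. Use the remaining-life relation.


Apply the remaining-life relation: RL = (t_current − t_min) / CR
RL = (16.7 − 3.7) / 0.05 = 13.0 / 0.05 = 260.0 years

260.0 years


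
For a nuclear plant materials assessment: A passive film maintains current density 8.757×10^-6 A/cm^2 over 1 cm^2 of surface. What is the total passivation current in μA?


I = i_pass * A, then convert A → μA (×10^6)
I = 8.757×10^-6 * 1 * 10^6 = 8.76 μA

8.76 μA


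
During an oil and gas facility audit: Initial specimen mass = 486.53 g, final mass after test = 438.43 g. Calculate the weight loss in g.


Weight loss = initial − final
WL = 486.53 − 438.43 = 48.1 g

48.1 g


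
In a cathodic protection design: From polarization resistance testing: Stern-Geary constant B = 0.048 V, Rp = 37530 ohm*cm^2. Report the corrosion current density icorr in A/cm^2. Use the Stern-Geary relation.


Apply the Stern-Geary relation: icorr = B / Rp
icorr = 0.048 / 37530 = 1.279×10^-6 A/cm^2

1.279×10^-6 A/cm^2


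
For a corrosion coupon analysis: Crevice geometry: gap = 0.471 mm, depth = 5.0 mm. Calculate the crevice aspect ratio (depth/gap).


Aspect ratio = depth / gap
Ratio = 5.0 / 0.471 = 10.6

10.6


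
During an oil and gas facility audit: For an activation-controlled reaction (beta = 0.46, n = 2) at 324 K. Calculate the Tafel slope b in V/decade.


Apply the Tafel slope relation: b = 2.303*R*T/(beta*n*F)
Numerator: 2.303 * 8.314 * 324 = 6203.67
Denominator: 0.46 * 2 * 96485 = 88766.2
b = 6203.67 / 88766.2 = 0.0699 V/decade

0.0699 V/decade


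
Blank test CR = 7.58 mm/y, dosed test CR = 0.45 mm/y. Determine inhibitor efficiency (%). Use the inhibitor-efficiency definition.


Apply the inhibitor-efficiency definition: IE = (CR_blank − CR_inh)/CR_blank × 100
IE = (7.58 − 0.45) / 7.58 × 100
IE = 7.13 / 7.58 × 100 = 94.1 %

94.1 %


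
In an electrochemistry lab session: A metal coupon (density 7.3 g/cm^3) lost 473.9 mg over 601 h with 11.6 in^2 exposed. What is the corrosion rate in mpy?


Apply the mpy weight-loss relation: CR = 534 * W / (D * A * T)
Numerator: 534 * 473.9 = 253062.6
Denominator: 7.3 * 11.6 * 601 = 50892.68
CR = 253062.6 / 50892.68 = 4.97248 mpy

4.97248 mpy


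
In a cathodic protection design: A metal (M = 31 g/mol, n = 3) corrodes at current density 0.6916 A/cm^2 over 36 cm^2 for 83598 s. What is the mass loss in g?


Apply Faraday's law: m = i*A*t*M / (n*F)
Total charge passed Q = i*A*t = 0.6916*36*83598 = 2081389.5648 C
m = Q*M/(n*F) = 2081389.5648*31/(3*96485) = 222.9123 g

222.9123 g


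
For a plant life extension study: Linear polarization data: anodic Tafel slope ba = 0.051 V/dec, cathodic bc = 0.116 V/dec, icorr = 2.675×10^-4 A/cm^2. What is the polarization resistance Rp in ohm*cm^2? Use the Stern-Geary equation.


Apply the Stern-Geary equation: Rp = ba*bc / (2.303*icorr*(ba+bc))
ba*bc = 0.051*0.116 = 0.005916
ba+bc = 0.167; 2.303*icorr*(ba+bc) = 2.303*2.675×10^-4*0.167 = 1.0288077×10^-4
Rp = 0.005916 / 1.0288077×10^-4 = 57.5 ohm*cm^2

57.5 ohm*cm^2


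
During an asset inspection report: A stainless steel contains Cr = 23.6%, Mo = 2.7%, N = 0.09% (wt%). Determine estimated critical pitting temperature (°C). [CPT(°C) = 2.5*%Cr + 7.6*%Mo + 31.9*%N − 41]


Apply the ASTM G48 empirical CPT estimate: CPT(°C) = 2.5*%Cr + 7.6*%Mo + 31.9*%N − 41
2.5*23.6 = 59; 7.6*2.7 = 20.52; 31.9*0.09 = 2.871
CPT = 59 + 20.52 + 2.871 − 41 = 41.391 °C
Rounded to 0.1 °C: CPT ≈ 41.4 °C

41.4 °C


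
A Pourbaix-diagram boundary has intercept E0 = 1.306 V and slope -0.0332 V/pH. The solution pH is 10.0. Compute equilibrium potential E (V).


Apply the Pourbaix line equation: E = E0 + slope*pH
E = 1.306 + (-0.0332)*10.0 = 1.306 + (-0.332) = 0.974 V
Rounded to 3 decimal places: E = 0.974 V

0.974 V


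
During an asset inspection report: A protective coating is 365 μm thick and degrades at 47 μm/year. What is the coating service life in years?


Service life = thickness / degradation rate
Life = 365 / 47 = 7.8 years

7.8 years


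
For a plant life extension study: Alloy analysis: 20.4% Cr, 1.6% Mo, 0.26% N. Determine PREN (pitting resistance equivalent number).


Apply the PREN formula: PREN = Cr + 3.3*Mo + 16*N
PREN = 20.4 + 3.3*1.6 + 16*0.26
PREN = 20.4 + 5.28 + 4.16 = 29.84

29.84


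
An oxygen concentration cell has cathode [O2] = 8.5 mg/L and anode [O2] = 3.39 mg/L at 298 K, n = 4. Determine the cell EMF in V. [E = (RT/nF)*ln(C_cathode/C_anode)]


Apply the Nernst concentration-cell relation: E = (RT/nF)*ln(C_cathode/C_anode)
RT/nF = 8.314*298/(4*96485) = 0.00641958 V
ln(8.5/3.39) = 0.91924
E = 0.00641958 * 0.91924 = 0.0059 V

0.0059 V


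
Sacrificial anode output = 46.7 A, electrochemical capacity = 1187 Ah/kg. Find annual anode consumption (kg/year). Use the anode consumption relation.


Annual consumption = current * hours per year / capacity
Rate = 46.7 * 8760 / 1187 = 344.6 kg/year

344.6 kg/year


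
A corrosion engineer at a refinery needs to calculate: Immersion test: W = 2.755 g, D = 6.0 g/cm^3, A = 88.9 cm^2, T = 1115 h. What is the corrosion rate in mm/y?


Apply the mm/y weight-loss relation: CR = 87600 * W / (D * A * T)
Numerator: 87600 * 2.755 = 241338.0
Denominator: 6.0 * 88.9 * 1115 = 594741.0
CR = 241338.0 / 594741.0 = 0.40579 mm/y

0.40579 mm/y


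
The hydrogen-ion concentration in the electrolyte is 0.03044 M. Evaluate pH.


pH = −log10[H+]
pH = −log10(0.03044) = 1.52

1.52


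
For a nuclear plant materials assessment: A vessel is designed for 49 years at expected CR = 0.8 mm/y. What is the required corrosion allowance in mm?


Corrosion allowance = CR × design life
CA = 0.8 * 49 = 39.2 mm

39.2 mm


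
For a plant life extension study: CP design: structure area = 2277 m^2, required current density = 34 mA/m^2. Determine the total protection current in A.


I = area * current density, then convert mA → A (÷1000)
I = 2277 * 34 / 1000 = 77.42 A

77.42 A


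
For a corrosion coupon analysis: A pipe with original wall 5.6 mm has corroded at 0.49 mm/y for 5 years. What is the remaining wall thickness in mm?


Remaining wall = original − CR × time
t = 5.6 − 0.49*5 = 5.6 − 2.45 = 3.15 mm

3.15 mm


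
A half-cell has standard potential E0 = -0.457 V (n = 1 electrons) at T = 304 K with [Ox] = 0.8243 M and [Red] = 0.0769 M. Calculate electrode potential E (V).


Apply the Nernst equation: E = E0 + (RT/nF)*ln([Ox]/[Red])
Step 1: RT/nF = 8.314*304/(1*96485) = 0.02619533 V
Step 2: [Ox]/[Red] = 0.8243/0.0769 = 10.719116
Step 3: ln(10.719116) = 2.372029
Step 4: correction = 0.02619533 * 2.372029 = 0.062 V
E = -0.457 + 0.062 = -0.395 V

-0.395 V


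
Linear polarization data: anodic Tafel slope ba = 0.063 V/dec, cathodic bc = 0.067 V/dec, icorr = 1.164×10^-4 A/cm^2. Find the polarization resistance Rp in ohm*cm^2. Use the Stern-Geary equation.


Apply the Stern-Geary equation: Rp = ba*bc / (2.303*icorr*(ba+bc))
ba*bc = 0.063*0.067 = 0.004221
ba+bc = 0.13; 2.303*icorr*(ba+bc) = 2.303*1.164×10^-4*0.13 = 3.4848996×10^-5
Rp = 0.004221 / 3.4848996×10^-5 = 121.12 ohm*cm^2

121.12 ohm*cm^2


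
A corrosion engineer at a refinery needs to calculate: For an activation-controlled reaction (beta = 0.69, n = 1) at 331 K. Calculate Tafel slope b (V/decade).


Apply the Tafel slope relation: b = 2.303*R*T/(beta*n*F)
Numerator: 2.303 * 8.314 * 331 = 6337.7
Denominator: 0.69 * 1 * 96485 = 66574.65
b = 6337.7 / 66574.65 = 0.0952 V/decade

0.0952 V/decade


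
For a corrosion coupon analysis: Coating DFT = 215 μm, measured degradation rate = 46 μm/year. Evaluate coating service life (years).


Service life = thickness / degradation rate
Life = 215 / 46 = 4.7 years

4.7 years


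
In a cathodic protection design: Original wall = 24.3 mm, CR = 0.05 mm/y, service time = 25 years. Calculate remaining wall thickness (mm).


Remaining wall = original − CR × time
t = 24.3 − 0.05*25 = 24.3 − 1.25 = 23.05 mm

23.05 mm


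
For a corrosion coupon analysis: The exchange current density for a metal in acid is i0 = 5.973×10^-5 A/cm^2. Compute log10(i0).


i0 = 5.973×10^-5 A/cm^2
log10(i0) = -4.224

-4.224


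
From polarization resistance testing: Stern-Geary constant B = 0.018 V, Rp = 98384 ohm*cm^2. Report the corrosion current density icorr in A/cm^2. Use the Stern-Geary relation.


Apply the Stern-Geary relation: icorr = B / Rp
icorr = 0.018 / 98384 = 1.83×10^-7 A/cm^2

1.83×10^-7 A/cm^2


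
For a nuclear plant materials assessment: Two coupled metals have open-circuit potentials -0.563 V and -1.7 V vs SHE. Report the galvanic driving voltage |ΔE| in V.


Driving voltage is the absolute potential difference.
|ΔE| = |-0.563 − (-1.7)| = 1.137 V

1.137 V


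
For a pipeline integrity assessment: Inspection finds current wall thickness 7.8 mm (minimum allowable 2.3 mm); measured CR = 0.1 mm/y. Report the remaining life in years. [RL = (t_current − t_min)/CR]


Apply the remaining-life relation: RL = (t_current − t_min) / CR
RL = (7.8 − 2.3) / 0.1 = 5.5 / 0.1 = 55.0 years

55.0 years


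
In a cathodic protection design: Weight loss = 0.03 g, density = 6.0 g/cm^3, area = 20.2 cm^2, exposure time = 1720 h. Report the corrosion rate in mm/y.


Apply the mm/y weight-loss relation: CR = 87600 * W / (D * A * T)
Numerator: 87600 * 0.03 = 2628.0
Denominator: 6.0 * 20.2 * 1720 = 208464.0
CR = 2628.0 / 208464.0 = 0.0126 mm/y

0.0126 mm/y


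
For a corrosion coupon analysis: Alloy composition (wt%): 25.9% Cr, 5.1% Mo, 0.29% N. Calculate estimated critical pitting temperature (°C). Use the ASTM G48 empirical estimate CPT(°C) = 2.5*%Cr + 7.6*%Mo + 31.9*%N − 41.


Apply the ASTM G48 empirical CPT estimate: CPT(°C) = 2.5*%Cr + 7.6*%Mo + 31.9*%N − 41
2.5*25.9 = 64.75; 7.6*5.1 = 38.76; 31.9*0.29 = 9.251
CPT = 64.75 + 38.76 + 9.251 − 41 = 71.761 °C
Rounded to 0.1 °C: CPT ≈ 71.8 °C

71.8 °C


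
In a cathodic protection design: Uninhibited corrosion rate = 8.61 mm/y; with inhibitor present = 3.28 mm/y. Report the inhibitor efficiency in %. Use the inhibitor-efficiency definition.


Apply the inhibitor-efficiency definition: IE = (CR_blank − CR_inh)/CR_blank × 100
IE = (8.61 − 3.28) / 8.61 × 100
IE = 5.33 / 8.61 × 100 = 61.9 %

61.9 %


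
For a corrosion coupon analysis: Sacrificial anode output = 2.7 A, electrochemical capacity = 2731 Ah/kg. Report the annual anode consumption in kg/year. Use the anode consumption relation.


Annual consumption = current * hours per year / capacity
Rate = 2.7 * 8760 / 2731 = 8.7 kg/year

8.7 kg/year


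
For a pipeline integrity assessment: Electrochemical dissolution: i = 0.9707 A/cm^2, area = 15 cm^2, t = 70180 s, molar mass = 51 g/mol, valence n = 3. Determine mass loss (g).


Apply Faraday's law: m = i*A*t*M / (n*F)
Total charge passed Q = i*A*t = 0.9707*15*70180 = 1021855.89 C
m = Q*M/(n*F) = 1021855.89*51/(3*96485) = 180.044 g

180.044 g


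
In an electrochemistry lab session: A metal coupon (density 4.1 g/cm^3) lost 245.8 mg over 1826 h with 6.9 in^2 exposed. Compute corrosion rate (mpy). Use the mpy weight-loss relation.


Apply the mpy weight-loss relation: CR = 534 * W / (D * A * T)
Numerator: 534 * 245.8 = 131257.2
Denominator: 4.1 * 6.9 * 1826 = 51657.54
CR = 131257.2 / 51657.54 = 2.5409 mpy

2.5409 mpy


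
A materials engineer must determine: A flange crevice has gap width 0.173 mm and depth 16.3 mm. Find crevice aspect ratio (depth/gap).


Aspect ratio = depth / gap
Ratio = 16.3 / 0.173 = 94.2

94.2


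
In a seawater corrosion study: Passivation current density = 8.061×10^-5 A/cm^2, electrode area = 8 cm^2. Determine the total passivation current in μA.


I = i_pass * A, then convert A → μA (×10^6)
I = 8.061×10^-5 * 8 * 10^6 = 644.88 μA

644.88 μA


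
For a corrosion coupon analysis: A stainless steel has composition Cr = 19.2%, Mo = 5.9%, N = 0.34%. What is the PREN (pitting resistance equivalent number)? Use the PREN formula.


Apply the PREN formula: PREN = Cr + 3.3*Mo + 16*N
PREN = 19.2 + 3.3*5.9 + 16*0.34
PREN = 19.2 + 19.47 + 5.44 = 44.11

44.11


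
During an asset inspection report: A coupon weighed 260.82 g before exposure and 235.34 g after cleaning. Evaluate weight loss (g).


Weight loss = initial − final
WL = 260.82 − 235.34 = 25.48 g

25.48 g


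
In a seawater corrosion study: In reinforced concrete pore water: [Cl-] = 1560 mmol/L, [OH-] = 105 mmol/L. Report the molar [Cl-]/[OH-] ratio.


Threshold parameter = [Cl-] / [OH-] (molar basis; both in mmol/L, so units cancel)
Ratio = 1560 / 105 = 14.86

14.86


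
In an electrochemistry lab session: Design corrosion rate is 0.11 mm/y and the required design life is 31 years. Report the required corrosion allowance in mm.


Corrosion allowance = CR × design life
CA = 0.11 * 31 = 3.41 mm

3.41 mm


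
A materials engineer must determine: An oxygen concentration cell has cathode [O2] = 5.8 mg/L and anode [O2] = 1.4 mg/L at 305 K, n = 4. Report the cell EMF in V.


Apply the Nernst concentration-cell relation: E = (RT/nF)*ln(C_cathode/C_anode)
RT/nF = 8.314*305/(4*96485) = 0.00657037 V
ln(5.8/1.4) = 1.42139
E = 0.00657037 * 1.42139 = 0.00934 V

0.00934 V


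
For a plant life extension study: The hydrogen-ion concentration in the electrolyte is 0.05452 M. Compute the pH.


pH = −log10[H+]
pH = −log10(0.05452) = 1.26

1.26


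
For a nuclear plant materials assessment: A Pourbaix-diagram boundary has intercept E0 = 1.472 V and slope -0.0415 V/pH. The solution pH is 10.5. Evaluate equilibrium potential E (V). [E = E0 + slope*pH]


Apply the Pourbaix line equation: E = E0 + slope*pH
E = 1.472 + (-0.0415)*10.5 = 1.472 + (-0.43575) = 1.03625 V
Rounded to 4 decimal places: E = 1.0363 V

1.0363 V


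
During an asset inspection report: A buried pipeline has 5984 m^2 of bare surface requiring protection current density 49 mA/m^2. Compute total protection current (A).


I = area * current density, then convert mA → A (÷1000)
I = 5984 * 49 / 1000 = 293.22 A

293.22 A


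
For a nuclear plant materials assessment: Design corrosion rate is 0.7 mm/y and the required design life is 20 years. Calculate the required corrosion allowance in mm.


Corrosion allowance = CR × design life
CA = 0.7 * 20 = 14.0 mm

14.0 mm


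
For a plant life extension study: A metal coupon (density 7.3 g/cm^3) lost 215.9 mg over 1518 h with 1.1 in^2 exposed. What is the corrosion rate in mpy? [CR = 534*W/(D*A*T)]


Apply the mpy weight-loss relation: CR = 534 * W / (D * A * T)
Numerator: 534 * 215.9 = 115290.6
Denominator: 7.3 * 1.1 * 1518 = 12189.54
CR = 115290.6 / 12189.54 = 9.4582 mpy

9.4582 mpy


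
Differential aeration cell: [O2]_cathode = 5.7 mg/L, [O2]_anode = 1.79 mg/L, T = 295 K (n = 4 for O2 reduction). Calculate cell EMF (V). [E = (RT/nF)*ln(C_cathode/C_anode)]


Apply the Nernst concentration-cell relation: E = (RT/nF)*ln(C_cathode/C_anode)
RT/nF = 8.314*295/(4*96485) = 0.00635495 V
ln(5.7/1.79) = 1.15825
E = 0.00635495 * 1.15825 = 0.00736 V

0.00736 V


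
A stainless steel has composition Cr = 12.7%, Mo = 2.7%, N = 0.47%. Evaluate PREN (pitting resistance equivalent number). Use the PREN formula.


Apply the PREN formula: PREN = Cr + 3.3*Mo + 16*N
PREN = 12.7 + 3.3*2.7 + 16*0.47
PREN = 12.7 + 8.91 + 7.52 = 29.13

29.13


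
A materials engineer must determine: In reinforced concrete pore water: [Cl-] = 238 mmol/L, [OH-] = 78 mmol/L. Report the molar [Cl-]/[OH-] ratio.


Threshold parameter = [Cl-] / [OH-] (molar basis; both in mmol/L, so units cancel)
Ratio = 238 / 78 = 3.05

3.05


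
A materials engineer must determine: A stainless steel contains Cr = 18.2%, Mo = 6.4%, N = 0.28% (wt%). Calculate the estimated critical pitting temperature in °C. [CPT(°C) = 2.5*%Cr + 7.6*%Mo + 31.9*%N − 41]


Apply the ASTM G48 empirical CPT estimate: CPT(°C) = 2.5*%Cr + 7.6*%Mo + 31.9*%N − 41
2.5*18.2 = 45.5; 7.6*6.4 = 48.64; 31.9*0.28 = 8.932
CPT = 45.5 + 48.64 + 8.932 − 41 = 62.072 °C
Rounded to 0.1 °C: CPT ≈ 62.1 °C

62.1 °C


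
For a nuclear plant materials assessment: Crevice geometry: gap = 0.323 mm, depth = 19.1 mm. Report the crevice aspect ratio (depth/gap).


Aspect ratio = depth / gap
Ratio = 19.1 / 0.323 = 59.1

59.1


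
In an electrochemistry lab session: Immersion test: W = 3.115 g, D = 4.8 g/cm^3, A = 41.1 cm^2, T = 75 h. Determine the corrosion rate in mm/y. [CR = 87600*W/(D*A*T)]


Apply the mm/y weight-loss relation: CR = 87600 * W / (D * A * T)
Numerator: 87600 * 3.115 = 272874.0
Denominator: 4.8 * 41.1 * 75 = 14796.0
CR = 272874.0 / 14796.0 = 18.4424 mm/y

18.4424 mm/y


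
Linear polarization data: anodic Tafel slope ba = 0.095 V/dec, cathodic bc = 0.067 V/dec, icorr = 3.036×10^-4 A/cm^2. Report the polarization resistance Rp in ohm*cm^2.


Apply the Stern-Geary equation: Rp = ba*bc / (2.303*icorr*(ba+bc))
ba*bc = 0.095*0.067 = 0.006365
ba+bc = 0.162; 2.303*icorr*(ba+bc) = 2.303*3.036×10^-4*0.162 = 1.1326891×10^-4
Rp = 0.006365 / 1.1326891×10^-4 = 56.2 ohm*cm^2

56.2 ohm*cm^2


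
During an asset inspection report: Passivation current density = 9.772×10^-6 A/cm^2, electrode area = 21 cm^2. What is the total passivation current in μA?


I = i_pass * A, then convert A → μA (×10^6)
I = 9.772×10^-6 * 21 * 10^6 = 205.21 μA

205.21 μA


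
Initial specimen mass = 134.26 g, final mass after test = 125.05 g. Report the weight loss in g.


Weight loss = initial − final
WL = 134.26 − 125.05 = 9.21 g

9.21 g


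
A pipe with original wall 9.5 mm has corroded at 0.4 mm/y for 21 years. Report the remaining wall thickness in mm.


Remaining wall = original − CR × time
t = 9.5 − 0.4*21 = 9.5 − 8.4 = 1.1 mm

1.1 mm


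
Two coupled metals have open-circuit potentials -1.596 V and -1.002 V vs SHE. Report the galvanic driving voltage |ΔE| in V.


Driving voltage is the absolute potential difference.
|ΔE| = |-1.596 − (-1.002)| = 0.594 V

0.594 V


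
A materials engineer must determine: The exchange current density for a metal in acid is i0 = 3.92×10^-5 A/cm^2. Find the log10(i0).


i0 = 3.92×10^-5 A/cm^2
log10(i0) = -4.407

-4.407


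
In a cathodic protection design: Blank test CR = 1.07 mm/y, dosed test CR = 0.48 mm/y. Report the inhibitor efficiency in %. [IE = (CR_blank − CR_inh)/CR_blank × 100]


Apply the inhibitor-efficiency definition: IE = (CR_blank − CR_inh)/CR_blank × 100
IE = (1.07 − 0.48) / 1.07 × 100
IE = 0.59 / 1.07 × 100 = 55.1 %

55.1 %


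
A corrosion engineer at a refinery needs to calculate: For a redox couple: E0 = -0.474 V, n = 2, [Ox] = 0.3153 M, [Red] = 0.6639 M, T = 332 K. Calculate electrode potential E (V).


Apply the Nernst equation: E = E0 + (RT/nF)*ln([Ox]/[Red])
Step 1: RT/nF = 8.314*332/(2*96485) = 0.01430403 V
Step 2: [Ox]/[Red] = 0.3153/0.6639 = 0.474921
Step 3: ln(0.474921) = -0.744607
Step 4: correction = 0.01430403 * -0.744607 = -0.011 V
E = -0.474 + -0.011 = -0.485 V

-0.485 V


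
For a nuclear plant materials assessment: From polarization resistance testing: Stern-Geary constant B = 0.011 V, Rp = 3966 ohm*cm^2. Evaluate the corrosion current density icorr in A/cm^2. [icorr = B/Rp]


Apply the Stern-Geary relation: icorr = B / Rp
icorr = 0.011 / 3966 = 2.774×10^-6 A/cm^2

2.774×10^-6 A/cm^2


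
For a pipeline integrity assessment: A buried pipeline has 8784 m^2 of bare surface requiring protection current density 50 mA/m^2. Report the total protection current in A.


I = area * current density, then convert mA → A (÷1000)
I = 8784 * 50 / 1000 = 439.2 A

439.2 A


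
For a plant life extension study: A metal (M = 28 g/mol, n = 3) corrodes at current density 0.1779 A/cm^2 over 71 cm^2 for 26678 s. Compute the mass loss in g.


Apply Faraday's law: m = i*A*t*M / (n*F)
Total charge passed Q = i*A*t = 0.1779*71*26678 = 336967.1502 C
m = Q*M/(n*F) = 336967.1502*28/(3*96485) = 32.596 g

32.596 g


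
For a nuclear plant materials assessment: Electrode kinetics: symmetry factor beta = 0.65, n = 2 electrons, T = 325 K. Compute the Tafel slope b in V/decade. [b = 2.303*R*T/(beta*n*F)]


Apply the Tafel slope relation: b = 2.303*R*T/(beta*n*F)
Numerator: 2.303 * 8.314 * 325 = 6222.82
Denominator: 0.65 * 2 * 96485 = 125430.5
b = 6222.82 / 125430.5 = 0.05 V/decade

0.05 V/decade


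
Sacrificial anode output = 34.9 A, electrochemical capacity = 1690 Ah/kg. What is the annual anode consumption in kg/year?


Annual consumption = current * hours per year / capacity
Rate = 34.9 * 8760 / 1690 = 180.9 kg/year

180.9 kg/year


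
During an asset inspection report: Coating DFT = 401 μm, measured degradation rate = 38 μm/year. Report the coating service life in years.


Service life = thickness / degradation rate
Life = 401 / 38 = 10.6 years

10.6 years


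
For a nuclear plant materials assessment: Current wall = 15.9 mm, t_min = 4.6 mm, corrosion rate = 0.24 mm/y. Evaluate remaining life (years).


Apply the remaining-life relation: RL = (t_current − t_min) / CR
RL = (15.9 − 4.6) / 0.24 = 11.3 / 0.24 = 47.1 years

47.1 years


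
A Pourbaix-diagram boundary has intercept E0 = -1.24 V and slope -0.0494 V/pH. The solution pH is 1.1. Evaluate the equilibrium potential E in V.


Apply the Pourbaix line equation: E = E0 + slope*pH
E = -1.24 + (-0.0494)*1.1 = -1.24 + (-0.05434) = -1.29434 V
Rounded to 3 decimal places: E = -1.294 V

-1.294 V


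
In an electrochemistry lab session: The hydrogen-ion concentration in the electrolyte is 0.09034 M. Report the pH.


pH = −log10[H+]
pH = −log10(0.09034) = 1.04

1.04


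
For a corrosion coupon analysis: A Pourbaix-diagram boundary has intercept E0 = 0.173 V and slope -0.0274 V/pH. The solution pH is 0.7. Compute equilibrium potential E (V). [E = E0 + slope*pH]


Apply the Pourbaix line equation: E = E0 + slope*pH
E = 0.173 + (-0.0274)*0.7 = 0.173 + (-0.01918) = 0.15382 V
Rounded to 3 decimal places: E = 0.154 V

0.154 V


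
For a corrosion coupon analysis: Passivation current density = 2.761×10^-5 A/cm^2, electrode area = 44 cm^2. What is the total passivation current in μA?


I = i_pass * A, then convert A → μA (×10^6)
I = 2.761×10^-5 * 44 * 10^6 = 1214.84 μA

1214.84 μA


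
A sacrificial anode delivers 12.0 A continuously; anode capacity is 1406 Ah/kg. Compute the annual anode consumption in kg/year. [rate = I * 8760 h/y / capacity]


Annual consumption = current * hours per year / capacity
Rate = 12.0 * 8760 / 1406 = 74.8 kg/year

74.8 kg/year


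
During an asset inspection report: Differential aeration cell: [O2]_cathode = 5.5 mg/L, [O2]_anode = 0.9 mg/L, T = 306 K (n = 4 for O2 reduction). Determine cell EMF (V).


Apply the Nernst concentration-cell relation: E = (RT/nF)*ln(C_cathode/C_anode)
RT/nF = 8.314*306/(4*96485) = 0.00659192 V
ln(5.5/0.9) = 1.81011
E = 0.00659192 * 1.81011 = 0.01193 V

0.01193 V


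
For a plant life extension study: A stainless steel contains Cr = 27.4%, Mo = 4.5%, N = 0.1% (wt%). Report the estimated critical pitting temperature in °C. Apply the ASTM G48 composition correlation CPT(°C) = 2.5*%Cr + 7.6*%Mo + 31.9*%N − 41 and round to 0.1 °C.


Apply the ASTM G48 empirical CPT estimate: CPT(°C) = 2.5*%Cr + 7.6*%Mo + 31.9*%N − 41
2.5*27.4 = 68.5; 7.6*4.5 = 34.2; 31.9*0.1 = 3.19
CPT = 68.5 + 34.2 + 3.19 − 41 = 64.89 °C
Rounded to 0.1 °C: CPT ≈ 64.9 °C

64.9 °C


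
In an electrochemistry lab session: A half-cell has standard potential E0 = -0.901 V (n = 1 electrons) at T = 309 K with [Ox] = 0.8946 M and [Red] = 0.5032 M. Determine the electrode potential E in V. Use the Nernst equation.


Apply the Nernst equation: E = E0 + (RT/nF)*ln([Ox]/[Red])
Step 1: RT/nF = 8.314*309/(1*96485) = 0.02662617 V
Step 2: [Ox]/[Red] = 0.8946/0.5032 = 1.777822
Step 3: ln(1.777822) = 0.575389
Step 4: correction = 0.02662617 * 0.575389 = 0.015 V
E = -0.901 + 0.015 = -0.886 V

-0.886 V


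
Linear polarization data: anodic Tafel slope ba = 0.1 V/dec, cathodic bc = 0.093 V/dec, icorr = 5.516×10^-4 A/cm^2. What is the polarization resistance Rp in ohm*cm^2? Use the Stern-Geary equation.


Apply the Stern-Geary equation: Rp = ba*bc / (2.303*icorr*(ba+bc))
ba*bc = 0.1*0.093 = 0.0093
ba+bc = 0.193; 2.303*icorr*(ba+bc) = 2.303*5.516×10^-4*0.193 = 2.4517462×10^-4
Rp = 0.0093 / 2.4517462×10^-4 = 37.9 ohm*cm^2

37.9 ohm*cm^2


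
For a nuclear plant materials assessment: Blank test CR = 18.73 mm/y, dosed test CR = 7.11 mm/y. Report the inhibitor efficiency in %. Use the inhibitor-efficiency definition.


Apply the inhibitor-efficiency definition: IE = (CR_blank − CR_inh)/CR_blank × 100
IE = (18.73 − 7.11) / 18.73 × 100
IE = 11.62 / 18.73 × 100 = 62.0 %

62.0 %


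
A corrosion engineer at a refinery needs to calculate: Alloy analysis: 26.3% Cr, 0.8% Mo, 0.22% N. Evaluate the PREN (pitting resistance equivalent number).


Apply the PREN formula: PREN = Cr + 3.3*Mo + 16*N
PREN = 26.3 + 3.3*0.8 + 16*0.22
PREN = 26.3 + 2.64 + 3.52 = 32.46

32.46


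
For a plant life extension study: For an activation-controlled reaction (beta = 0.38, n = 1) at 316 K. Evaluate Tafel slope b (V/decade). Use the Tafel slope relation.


Apply the Tafel slope relation: b = 2.303*R*T/(beta*n*F)
Numerator: 2.303 * 8.314 * 316 = 6050.5
Denominator: 0.38 * 1 * 96485 = 36664.3
b = 6050.5 / 36664.3 = 0.165 V/decade

0.165 V/decade


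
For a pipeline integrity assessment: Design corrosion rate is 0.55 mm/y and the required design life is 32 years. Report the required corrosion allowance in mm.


Corrosion allowance = CR × design life
CA = 0.55 * 32 = 17.6 mm

17.6 mm


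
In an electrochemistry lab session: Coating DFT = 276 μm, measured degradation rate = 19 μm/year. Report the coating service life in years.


Service life = thickness / degradation rate
Life = 276 / 19 = 14.5 years

14.5 years


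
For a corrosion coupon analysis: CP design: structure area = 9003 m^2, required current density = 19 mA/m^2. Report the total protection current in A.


I = area * current density, then convert mA → A (÷1000)
I = 9003 * 19 / 1000 = 171.06 A

171.06 A


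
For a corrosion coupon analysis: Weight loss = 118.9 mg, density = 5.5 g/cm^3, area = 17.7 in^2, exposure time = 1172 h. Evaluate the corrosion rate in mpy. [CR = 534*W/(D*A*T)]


Apply the mpy weight-loss relation: CR = 534 * W / (D * A * T)
Numerator: 534 * 118.9 = 63492.6
Denominator: 5.5 * 17.7 * 1172 = 114094.2
CR = 63492.6 / 114094.2 = 0.5565 mpy

0.5565 mpy


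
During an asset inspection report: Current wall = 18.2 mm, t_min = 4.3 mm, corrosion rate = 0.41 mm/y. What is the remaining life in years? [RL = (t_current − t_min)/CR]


Apply the remaining-life relation: RL = (t_current − t_min) / CR
RL = (18.2 − 4.3) / 0.41 = 13.9 / 0.41 = 33.9 years

33.9 years


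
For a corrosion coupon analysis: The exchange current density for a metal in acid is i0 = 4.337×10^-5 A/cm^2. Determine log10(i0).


i0 = 4.337×10^-5 A/cm^2
log10(i0) = -4.363

-4.363


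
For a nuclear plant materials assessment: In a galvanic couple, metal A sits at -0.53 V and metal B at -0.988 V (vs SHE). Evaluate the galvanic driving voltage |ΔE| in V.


Driving voltage is the absolute potential difference.
|ΔE| = |-0.53 − (-0.988)| = 0.458 V

0.458 V


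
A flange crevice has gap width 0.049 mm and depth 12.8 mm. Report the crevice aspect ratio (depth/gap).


Aspect ratio = depth / gap
Ratio = 12.8 / 0.049 = 261.2

261.2


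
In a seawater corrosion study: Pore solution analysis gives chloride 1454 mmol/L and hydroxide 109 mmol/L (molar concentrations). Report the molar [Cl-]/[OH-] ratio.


Threshold parameter = [Cl-] / [OH-] (molar basis; both in mmol/L, so units cancel)
Ratio = 1454 / 109 = 13.34

13.34


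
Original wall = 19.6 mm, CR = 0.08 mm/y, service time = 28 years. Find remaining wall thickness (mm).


Remaining wall = original − CR × time
t = 19.6 − 0.08*28 = 19.6 − 2.24 = 17.36 mm

17.36 mm


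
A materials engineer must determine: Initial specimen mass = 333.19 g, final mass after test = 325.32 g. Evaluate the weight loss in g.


Weight loss = initial − final
WL = 333.19 − 325.32 = 7.87 g

7.87 g


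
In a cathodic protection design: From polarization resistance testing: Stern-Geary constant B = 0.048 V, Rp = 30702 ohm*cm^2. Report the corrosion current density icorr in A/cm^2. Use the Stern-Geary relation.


Apply the Stern-Geary relation: icorr = B / Rp
icorr = 0.048 / 30702 = 1.563×10^-6 A/cm^2

1.563×10^-6 A/cm^2


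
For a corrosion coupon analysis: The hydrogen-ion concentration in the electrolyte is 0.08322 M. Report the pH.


pH = −log10[H+]
pH = −log10(0.08322) = 1.08

1.08


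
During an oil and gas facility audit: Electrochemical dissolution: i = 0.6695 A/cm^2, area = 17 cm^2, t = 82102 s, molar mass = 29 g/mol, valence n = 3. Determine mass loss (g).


Apply Faraday's law: m = i*A*t*M / (n*F)
Total charge passed Q = i*A*t = 0.6695*17*82102 = 934443.913 C
m = Q*M/(n*F) = 934443.913*29/(3*96485) = 93.62 g

93.62 g


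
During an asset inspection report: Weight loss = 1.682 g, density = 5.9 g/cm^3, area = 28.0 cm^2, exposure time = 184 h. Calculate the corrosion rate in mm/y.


Apply the mm/y weight-loss relation: CR = 87600 * W / (D * A * T)
Numerator: 87600 * 1.682 = 147343.2
Denominator: 5.9 * 28.0 * 184 = 30396.8
CR = 147343.2 / 30396.8 = 4.8473 mm/y

4.8473 mm/y


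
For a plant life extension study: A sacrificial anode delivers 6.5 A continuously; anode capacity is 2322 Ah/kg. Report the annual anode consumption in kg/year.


Annual consumption = current * hours per year / capacity
Rate = 6.5 * 8760 / 2322 = 24.5 kg/year

24.5 kg/year


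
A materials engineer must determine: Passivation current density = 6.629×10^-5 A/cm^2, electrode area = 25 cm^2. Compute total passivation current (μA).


I = i_pass * A, then convert A → μA (×10^6)
I = 6.629×10^-5 * 25 * 10^6 = 1657.25 μA

1657.25 μA


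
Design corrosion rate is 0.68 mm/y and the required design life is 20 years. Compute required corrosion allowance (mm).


Corrosion allowance = CR × design life
CA = 0.68 * 20 = 13.6 mm

13.6 mm


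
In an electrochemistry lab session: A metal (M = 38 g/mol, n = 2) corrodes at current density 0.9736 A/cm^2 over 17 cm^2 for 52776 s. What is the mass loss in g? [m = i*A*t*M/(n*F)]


Apply Faraday's law: m = i*A*t*M / (n*F)
Total charge passed Q = i*A*t = 0.9736*17*52776 = 873506.1312 C
m = Q*M/(n*F) = 873506.1312*38/(2*96485) = 172.012 g

172.012 g


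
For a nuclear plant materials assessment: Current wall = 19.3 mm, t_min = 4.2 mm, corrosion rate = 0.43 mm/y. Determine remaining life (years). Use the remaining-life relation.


Apply the remaining-life relation: RL = (t_current − t_min) / CR
RL = (19.3 − 4.2) / 0.43 = 15.1 / 0.43 = 35.1 years

35.1 years


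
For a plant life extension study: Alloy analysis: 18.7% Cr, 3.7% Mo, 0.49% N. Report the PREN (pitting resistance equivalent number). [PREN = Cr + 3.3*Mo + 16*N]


Apply the PREN formula: PREN = Cr + 3.3*Mo + 16*N
PREN = 18.7 + 3.3*3.7 + 16*0.49
PREN = 18.7 + 12.21 + 7.84 = 38.75

38.75


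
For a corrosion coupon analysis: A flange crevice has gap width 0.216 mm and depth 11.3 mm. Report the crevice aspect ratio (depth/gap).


Aspect ratio = depth / gap
Ratio = 11.3 / 0.216 = 52.3

52.3


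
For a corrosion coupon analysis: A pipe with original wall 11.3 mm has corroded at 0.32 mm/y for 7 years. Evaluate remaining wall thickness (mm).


Remaining wall = original − CR × time
t = 11.3 − 0.32*7 = 11.3 − 2.24 = 9.06 mm

9.06 mm


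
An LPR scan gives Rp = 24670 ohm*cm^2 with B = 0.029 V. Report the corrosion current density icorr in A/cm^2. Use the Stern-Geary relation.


Apply the Stern-Geary relation: icorr = B / Rp
icorr = 0.029 / 24670 = 1.176×10^-6 A/cm^2

1.176×10^-6 A/cm^2


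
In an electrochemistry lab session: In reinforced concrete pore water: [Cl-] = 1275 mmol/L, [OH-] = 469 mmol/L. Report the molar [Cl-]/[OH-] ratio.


Threshold parameter = [Cl-] / [OH-] (molar basis; both in mmol/L, so units cancel)
Ratio = 1275 / 469 = 2.72

2.72


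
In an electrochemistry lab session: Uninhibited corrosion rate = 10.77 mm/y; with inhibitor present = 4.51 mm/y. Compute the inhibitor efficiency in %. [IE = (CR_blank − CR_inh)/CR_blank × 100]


Apply the inhibitor-efficiency definition: IE = (CR_blank − CR_inh)/CR_blank × 100
IE = (10.77 − 4.51) / 10.77 × 100
IE = 6.26 / 10.77 × 100 = 58.1 %

58.1 %


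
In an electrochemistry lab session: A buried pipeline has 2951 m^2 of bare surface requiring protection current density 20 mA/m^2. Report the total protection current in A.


I = area * current density, then convert mA → A (÷1000)
I = 2951 * 20 / 1000 = 59.02 A

59.02 A


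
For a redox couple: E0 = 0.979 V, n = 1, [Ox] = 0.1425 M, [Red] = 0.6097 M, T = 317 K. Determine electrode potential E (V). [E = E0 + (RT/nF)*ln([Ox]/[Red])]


Apply the Nernst equation: E = E0 + (RT/nF)*ln([Ox]/[Red])
Step 1: RT/nF = 8.314*317/(1*96485) = 0.02731552 V
Step 2: [Ox]/[Red] = 0.1425/0.6097 = 0.233722
Step 3: ln(0.233722) = -1.453623
Step 4: correction = 0.02731552 * -1.453623 = -0.0397 V
E = 0.979 + -0.0397 = 0.9393 V

0.9393 V


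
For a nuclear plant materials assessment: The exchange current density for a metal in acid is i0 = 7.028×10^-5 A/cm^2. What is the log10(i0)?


i0 = 7.028×10^-5 A/cm^2
log10(i0) = -4.153

-4.153


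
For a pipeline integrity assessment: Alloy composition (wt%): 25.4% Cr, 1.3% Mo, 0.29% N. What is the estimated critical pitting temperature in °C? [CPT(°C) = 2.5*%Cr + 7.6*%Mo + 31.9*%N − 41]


Apply the ASTM G48 empirical CPT estimate: CPT(°C) = 2.5*%Cr + 7.6*%Mo + 31.9*%N − 41
2.5*25.4 = 63.5; 7.6*1.3 = 9.88; 31.9*0.29 = 9.251
CPT = 63.5 + 9.88 + 9.251 − 41 = 41.631 °C
Rounded to 0.1 °C: CPT ≈ 41.6 °C

41.6 °C


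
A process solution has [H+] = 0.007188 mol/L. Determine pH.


pH = −log10[H+]
pH = −log10(0.007188) = 2.14

2.14


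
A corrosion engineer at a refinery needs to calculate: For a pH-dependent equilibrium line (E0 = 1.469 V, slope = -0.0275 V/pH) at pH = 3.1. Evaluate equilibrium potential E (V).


Apply the Pourbaix line equation: E = E0 + slope*pH
E = 1.469 + (-0.0275)*3.1 = 1.469 + (-0.08525) = 1.38375 V
Rounded to 4 decimal places: E = 1.3838 V

1.3838 V


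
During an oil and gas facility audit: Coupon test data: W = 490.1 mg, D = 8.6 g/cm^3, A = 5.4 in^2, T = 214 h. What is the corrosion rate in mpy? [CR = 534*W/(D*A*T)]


Apply the mpy weight-loss relation: CR = 534 * W / (D * A * T)
Numerator: 534 * 490.1 = 261713.4
Denominator: 8.6 * 5.4 * 214 = 9938.16
CR = 261713.4 / 9938.16 = 26.3342 mpy

26.3342 mpy


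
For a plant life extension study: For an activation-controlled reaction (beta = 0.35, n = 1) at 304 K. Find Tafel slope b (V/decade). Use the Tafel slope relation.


Apply the Tafel slope relation: b = 2.303*R*T/(beta*n*F)
Numerator: 2.303 * 8.314 * 304 = 5820.73
Denominator: 0.35 * 1 * 96485 = 33769.75
b = 5820.73 / 33769.75 = 0.172 V/decade

0.172 V/decade


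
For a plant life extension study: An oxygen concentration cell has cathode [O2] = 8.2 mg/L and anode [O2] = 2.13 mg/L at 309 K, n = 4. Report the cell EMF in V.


Apply the Nernst concentration-cell relation: E = (RT/nF)*ln(C_cathode/C_anode)
RT/nF = 8.314*309/(4*96485) = 0.00665654 V
ln(8.2/2.13) = 1.34801
E = 0.00665654 * 1.34801 = 0.00897 V

0.00897 V


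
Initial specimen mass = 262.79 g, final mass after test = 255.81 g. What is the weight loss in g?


Weight loss = initial − final
WL = 262.79 − 255.81 = 6.98 g

6.98 g


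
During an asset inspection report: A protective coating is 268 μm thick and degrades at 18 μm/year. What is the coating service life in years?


Service life = thickness / degradation rate
Life = 268 / 18 = 14.9 years

14.9 years


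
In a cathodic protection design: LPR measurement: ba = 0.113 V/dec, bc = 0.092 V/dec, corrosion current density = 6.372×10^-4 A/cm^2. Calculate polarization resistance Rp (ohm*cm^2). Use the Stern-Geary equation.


Apply the Stern-Geary equation: Rp = ba*bc / (2.303*icorr*(ba+bc))
ba*bc = 0.113*0.092 = 0.010396
ba+bc = 0.205; 2.303*icorr*(ba+bc) = 2.303*6.372×10^-4*0.205 = 3.0083168×10^-4
Rp = 0.010396 / 3.0083168×10^-4 = 34.6 ohm*cm^2

34.6 ohm*cm^2


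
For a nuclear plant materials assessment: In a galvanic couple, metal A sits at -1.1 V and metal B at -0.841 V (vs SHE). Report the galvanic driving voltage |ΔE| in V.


Driving voltage is the absolute potential difference.
|ΔE| = |-1.1 − (-0.841)| = 0.259 V

0.259 V


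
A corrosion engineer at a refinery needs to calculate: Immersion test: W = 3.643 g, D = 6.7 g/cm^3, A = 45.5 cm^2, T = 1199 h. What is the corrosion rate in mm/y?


Apply the mm/y weight-loss relation: CR = 87600 * W / (D * A * T)
Numerator: 87600 * 3.643 = 319126.8
Denominator: 6.7 * 45.5 * 1199 = 365515.15
CR = 319126.8 / 365515.15 = 0.87309 mm/y

0.87309 mm/y


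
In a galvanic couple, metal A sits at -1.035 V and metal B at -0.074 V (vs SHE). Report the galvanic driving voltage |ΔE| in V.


Driving voltage is the absolute potential difference.
|ΔE| = |-1.035 − (-0.074)| = 0.961 V

0.961 V


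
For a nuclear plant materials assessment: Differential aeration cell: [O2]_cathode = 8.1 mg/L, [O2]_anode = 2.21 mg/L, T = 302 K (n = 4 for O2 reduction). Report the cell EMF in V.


Apply the Nernst concentration-cell relation: E = (RT/nF)*ln(C_cathode/C_anode)
RT/nF = 8.314*302/(4*96485) = 0.00650575 V
ln(8.1/2.21) = 1.29887
E = 0.00650575 * 1.29887 = 0.00845 V

0.00845 V


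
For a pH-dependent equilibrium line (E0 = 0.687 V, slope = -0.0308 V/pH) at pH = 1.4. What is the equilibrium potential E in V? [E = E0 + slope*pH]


Apply the Pourbaix line equation: E = E0 + slope*pH
E = 0.687 + (-0.0308)*1.4 = 0.687 + (-0.04312) = 0.64388 V
Rounded to 3 decimal places: E = 0.644 V

0.644 V


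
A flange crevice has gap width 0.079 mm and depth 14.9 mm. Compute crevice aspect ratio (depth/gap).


Aspect ratio = depth / gap
Ratio = 14.9 / 0.079 = 188.6

188.6


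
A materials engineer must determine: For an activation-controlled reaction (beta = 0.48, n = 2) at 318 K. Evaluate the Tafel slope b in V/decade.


Apply the Tafel slope relation: b = 2.303*R*T/(beta*n*F)
Numerator: 2.303 * 8.314 * 318 = 6088.79
Denominator: 0.48 * 2 * 96485 = 92625.6
b = 6088.79 / 92625.6 = 0.066 V/decade

0.066 V/decade


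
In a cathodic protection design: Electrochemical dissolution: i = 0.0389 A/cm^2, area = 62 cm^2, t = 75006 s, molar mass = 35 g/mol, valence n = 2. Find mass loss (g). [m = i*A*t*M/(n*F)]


Apply Faraday's law: m = i*A*t*M / (n*F)
Total charge passed Q = i*A*t = 0.0389*62*75006 = 180899.4708 C
m = Q*M/(n*F) = 180899.4708*35/(2*96485) = 32.811 g

32.811 g
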